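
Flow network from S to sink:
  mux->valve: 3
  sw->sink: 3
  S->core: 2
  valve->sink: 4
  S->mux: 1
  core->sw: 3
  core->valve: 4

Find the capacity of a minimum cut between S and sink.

Max flow = 3 (via 2 augmenting paths).
In the residual at optimum, the set reachable from S is {S}.
Cut edges: S->core (cap 2), S->mux (cap 1). Sum = 3.

3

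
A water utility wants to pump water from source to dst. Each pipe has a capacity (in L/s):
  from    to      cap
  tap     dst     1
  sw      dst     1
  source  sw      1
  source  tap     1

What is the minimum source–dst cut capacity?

Max flow = 2 (via 2 augmenting paths).
In the residual at optimum, the set reachable from source is {source}.
Cut edges: source->sw (cap 1), source->tap (cap 1). Sum = 2.

2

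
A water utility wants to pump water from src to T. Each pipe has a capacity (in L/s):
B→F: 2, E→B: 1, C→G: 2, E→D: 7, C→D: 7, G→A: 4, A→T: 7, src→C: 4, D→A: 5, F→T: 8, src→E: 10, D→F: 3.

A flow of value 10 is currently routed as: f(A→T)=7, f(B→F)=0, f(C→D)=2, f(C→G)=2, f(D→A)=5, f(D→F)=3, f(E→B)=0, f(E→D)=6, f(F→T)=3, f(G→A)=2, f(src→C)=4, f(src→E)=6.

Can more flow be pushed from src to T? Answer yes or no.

Residual path src→E→B→F→T has bottleneck 1 > 0.
Pushing 1 along it raises the flow to 11, so the given flow is not maximum.

Yes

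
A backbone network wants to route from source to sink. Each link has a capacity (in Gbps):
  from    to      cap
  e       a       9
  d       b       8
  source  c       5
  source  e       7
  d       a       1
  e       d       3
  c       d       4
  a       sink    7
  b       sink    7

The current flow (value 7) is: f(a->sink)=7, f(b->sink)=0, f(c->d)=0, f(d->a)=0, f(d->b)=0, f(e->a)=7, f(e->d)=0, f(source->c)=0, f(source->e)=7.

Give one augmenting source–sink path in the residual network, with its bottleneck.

source->c->d->b->sink, bottleneck 4

Residual along source->c->d->b->sink: source->c: 5, c->d: 4, d->b: 8, b->sink: 7.
Bottleneck = min = 4.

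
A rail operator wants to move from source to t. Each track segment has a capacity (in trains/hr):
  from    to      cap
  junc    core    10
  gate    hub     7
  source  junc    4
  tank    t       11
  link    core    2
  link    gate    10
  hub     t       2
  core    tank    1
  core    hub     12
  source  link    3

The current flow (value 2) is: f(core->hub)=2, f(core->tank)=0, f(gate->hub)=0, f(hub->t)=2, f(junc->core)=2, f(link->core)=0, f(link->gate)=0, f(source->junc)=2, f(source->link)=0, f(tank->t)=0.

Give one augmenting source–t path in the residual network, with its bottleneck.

source->junc->core->tank->t, bottleneck 1

Residual along source->junc->core->tank->t: source->junc: 2, junc->core: 8, core->tank: 1, tank->t: 11.
Bottleneck = min = 1.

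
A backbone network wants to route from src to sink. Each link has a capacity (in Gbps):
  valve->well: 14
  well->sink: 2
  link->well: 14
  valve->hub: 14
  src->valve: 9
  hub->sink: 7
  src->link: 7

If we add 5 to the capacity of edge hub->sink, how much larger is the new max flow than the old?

Original max flow = 9.
After raising cap(hub->sink), augmenting paths through that edge carry 2 more units.
New max flow = 11. Increase = 2.

2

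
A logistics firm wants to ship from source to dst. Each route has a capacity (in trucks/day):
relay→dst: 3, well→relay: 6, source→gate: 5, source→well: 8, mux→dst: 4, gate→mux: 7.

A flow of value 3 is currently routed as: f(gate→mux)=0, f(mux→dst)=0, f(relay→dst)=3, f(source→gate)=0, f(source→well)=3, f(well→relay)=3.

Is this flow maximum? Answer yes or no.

Residual path source→gate→mux→dst has bottleneck 4 > 0.
Pushing 4 along it raises the flow to 7, so the given flow is not maximum.

No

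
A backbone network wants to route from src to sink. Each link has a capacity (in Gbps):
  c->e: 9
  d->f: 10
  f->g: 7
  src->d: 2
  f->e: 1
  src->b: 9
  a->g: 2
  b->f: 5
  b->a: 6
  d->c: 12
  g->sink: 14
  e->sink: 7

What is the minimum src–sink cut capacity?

9

Max flow = 9 (via 3 augmenting paths).
In the residual at optimum, the set reachable from src is {a, b, src}.
Cut edges: src->d (cap 2), b->f (cap 5), a->g (cap 2). Sum = 9.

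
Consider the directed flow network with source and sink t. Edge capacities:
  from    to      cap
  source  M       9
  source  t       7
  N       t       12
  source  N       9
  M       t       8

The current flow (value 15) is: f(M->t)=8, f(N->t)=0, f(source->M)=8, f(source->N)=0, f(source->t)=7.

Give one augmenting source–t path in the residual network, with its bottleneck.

source->N->t, bottleneck 9

Residual along source->N->t: source->N: 9, N->t: 12.
Bottleneck = min = 9.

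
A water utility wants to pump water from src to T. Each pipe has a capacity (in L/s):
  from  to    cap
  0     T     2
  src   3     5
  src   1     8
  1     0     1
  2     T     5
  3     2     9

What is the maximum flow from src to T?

Augment src→3→2→T: bottleneck 5. Total 5.
Augment src→1→0→T: bottleneck 1. Total 6.
No augmenting path remains in the residual graph.

6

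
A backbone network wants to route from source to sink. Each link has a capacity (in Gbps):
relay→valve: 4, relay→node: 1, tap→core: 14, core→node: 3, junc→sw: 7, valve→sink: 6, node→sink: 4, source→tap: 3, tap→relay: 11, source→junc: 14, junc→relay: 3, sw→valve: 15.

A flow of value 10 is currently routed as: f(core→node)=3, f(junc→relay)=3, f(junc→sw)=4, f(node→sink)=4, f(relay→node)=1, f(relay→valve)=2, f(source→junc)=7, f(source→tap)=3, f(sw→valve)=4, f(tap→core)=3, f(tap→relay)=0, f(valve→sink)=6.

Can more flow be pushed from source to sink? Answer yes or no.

Residual reachable from source: {junc, relay, source, sw, valve}; sink is not reachable.
Saturated cut: source→tap, relay→node, valve→sink with total capacity 10 = current flow value. Flow is maximum.

No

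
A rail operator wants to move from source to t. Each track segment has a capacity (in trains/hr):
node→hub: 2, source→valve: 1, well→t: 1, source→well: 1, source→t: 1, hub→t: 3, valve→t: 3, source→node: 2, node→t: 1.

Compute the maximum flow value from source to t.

Augment source→t: bottleneck 1. Total 1.
Augment source→well→t: bottleneck 1. Total 2.
Augment source→node→t: bottleneck 1. Total 3.
Augment source→valve→t: bottleneck 1. Total 4.
Augment source→node→hub→t: bottleneck 1. Total 5.
No augmenting path remains in the residual graph.

5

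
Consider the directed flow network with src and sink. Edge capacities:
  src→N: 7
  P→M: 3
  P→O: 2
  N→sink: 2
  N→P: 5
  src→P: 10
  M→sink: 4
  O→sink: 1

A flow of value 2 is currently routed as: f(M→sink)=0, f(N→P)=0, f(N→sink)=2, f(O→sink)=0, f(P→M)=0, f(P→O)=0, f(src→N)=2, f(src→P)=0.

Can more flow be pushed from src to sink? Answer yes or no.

Yes

Residual path src→P→M→sink has bottleneck 3 > 0.
Pushing 3 along it raises the flow to 5, so the given flow is not maximum.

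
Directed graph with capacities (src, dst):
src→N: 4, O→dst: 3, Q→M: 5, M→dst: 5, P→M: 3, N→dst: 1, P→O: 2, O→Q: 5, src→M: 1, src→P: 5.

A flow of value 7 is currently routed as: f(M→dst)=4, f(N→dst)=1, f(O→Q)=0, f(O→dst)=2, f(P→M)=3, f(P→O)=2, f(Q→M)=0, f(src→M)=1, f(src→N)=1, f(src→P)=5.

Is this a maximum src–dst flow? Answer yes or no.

Yes

Residual reachable from src: {N, src}; dst is not reachable.
Saturated cut: src→P, src→M, N→dst with total capacity 7 = current flow value. Flow is maximum.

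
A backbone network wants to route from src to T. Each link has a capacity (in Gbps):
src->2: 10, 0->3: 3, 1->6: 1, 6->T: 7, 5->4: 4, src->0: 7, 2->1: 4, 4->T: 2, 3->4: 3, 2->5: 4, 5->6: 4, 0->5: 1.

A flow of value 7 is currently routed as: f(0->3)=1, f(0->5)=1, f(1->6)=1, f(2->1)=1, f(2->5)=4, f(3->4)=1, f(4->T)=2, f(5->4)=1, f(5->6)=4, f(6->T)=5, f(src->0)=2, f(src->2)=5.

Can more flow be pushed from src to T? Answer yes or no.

Residual reachable from src: {0, 1, 2, 3, 4, 5, src}; T is not reachable.
Saturated cut: 1->6, 5->6, 4->T with total capacity 7 = current flow value. Flow is maximum.

No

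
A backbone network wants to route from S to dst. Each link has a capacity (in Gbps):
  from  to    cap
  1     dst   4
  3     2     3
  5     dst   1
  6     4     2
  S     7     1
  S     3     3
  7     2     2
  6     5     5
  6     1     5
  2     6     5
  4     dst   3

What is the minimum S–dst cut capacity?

4

Max flow = 4 (via 2 augmenting paths).
In the residual at optimum, the set reachable from S is {S}.
Cut edges: S→3 (cap 3), S→7 (cap 1). Sum = 4.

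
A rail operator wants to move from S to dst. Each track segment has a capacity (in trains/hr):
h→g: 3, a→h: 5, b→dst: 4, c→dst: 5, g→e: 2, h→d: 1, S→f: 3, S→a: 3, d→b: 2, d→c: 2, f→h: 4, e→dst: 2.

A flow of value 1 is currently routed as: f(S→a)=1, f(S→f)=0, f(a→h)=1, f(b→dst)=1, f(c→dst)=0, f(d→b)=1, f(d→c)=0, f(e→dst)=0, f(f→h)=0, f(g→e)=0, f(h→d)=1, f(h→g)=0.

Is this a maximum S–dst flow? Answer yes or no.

No

Residual path S→a→h→g→e→dst has bottleneck 2 > 0.
Pushing 2 along it raises the flow to 3, so the given flow is not maximum.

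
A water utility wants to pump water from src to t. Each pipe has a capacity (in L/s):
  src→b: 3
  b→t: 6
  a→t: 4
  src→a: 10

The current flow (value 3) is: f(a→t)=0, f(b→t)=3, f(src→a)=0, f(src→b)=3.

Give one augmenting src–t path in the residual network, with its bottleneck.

Residual along src→a→t: src→a: 10, a→t: 4.
Bottleneck = min = 4.

src→a→t, bottleneck 4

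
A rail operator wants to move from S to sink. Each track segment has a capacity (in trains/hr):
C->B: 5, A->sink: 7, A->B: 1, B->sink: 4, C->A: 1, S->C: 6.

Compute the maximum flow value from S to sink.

Augment S->C->A->sink: bottleneck 1. Total 1.
Augment S->C->B->sink: bottleneck 4. Total 5.
No augmenting path remains in the residual graph.

5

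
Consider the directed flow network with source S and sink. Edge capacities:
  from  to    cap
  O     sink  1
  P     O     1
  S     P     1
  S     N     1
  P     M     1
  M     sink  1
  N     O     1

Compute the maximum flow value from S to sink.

2

Augment S->P->M->sink: bottleneck 1. Total 1.
Augment S->N->O->sink: bottleneck 1. Total 2.
No augmenting path remains in the residual graph.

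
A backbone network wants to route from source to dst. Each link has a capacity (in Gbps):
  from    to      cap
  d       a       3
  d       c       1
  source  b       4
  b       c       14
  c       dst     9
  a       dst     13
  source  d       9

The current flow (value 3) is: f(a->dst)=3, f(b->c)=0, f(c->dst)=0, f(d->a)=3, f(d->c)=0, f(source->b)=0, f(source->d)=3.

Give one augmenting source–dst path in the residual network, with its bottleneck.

Residual along source->d->c->dst: source->d: 6, d->c: 1, c->dst: 9.
Bottleneck = min = 1.

source->d->c->dst, bottleneck 1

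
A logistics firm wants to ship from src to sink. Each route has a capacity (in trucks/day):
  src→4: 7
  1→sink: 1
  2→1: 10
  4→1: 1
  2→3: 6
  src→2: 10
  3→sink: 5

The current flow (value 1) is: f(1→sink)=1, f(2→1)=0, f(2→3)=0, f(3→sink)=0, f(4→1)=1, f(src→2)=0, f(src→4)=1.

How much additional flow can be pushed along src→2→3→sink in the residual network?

Residual capacities along the path: src→2: 10, 2→3: 6, 3→sink: 5.
Minimum is 5.

5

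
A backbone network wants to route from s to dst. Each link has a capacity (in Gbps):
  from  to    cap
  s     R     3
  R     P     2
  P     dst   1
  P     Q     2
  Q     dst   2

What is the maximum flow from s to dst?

Augment s→R→P→dst: bottleneck 1. Total 1.
Augment s→R→P→Q→dst: bottleneck 1. Total 2.
No augmenting path remains in the residual graph.

2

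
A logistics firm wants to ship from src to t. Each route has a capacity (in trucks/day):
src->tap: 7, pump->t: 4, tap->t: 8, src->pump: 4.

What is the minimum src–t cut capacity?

11

Max flow = 11 (via 2 augmenting paths).
In the residual at optimum, the set reachable from src is {src}.
Cut edges: src->pump (cap 4), src->tap (cap 7). Sum = 11.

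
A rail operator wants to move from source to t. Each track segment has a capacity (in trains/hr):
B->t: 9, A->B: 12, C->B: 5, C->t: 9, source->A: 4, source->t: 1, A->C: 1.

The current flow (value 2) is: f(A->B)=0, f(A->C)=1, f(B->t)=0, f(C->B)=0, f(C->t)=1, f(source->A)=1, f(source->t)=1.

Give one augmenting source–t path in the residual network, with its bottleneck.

Residual along source->A->B->t: source->A: 3, A->B: 12, B->t: 9.
Bottleneck = min = 3.

source->A->B->t, bottleneck 3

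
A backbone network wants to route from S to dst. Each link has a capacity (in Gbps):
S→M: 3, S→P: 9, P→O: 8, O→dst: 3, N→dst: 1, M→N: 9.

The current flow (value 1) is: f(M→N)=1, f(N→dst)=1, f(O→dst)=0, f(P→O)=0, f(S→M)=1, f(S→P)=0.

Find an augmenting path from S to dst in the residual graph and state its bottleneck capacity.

Residual along S→P→O→dst: S→P: 9, P→O: 8, O→dst: 3.
Bottleneck = min = 3.

S→P→O→dst, bottleneck 3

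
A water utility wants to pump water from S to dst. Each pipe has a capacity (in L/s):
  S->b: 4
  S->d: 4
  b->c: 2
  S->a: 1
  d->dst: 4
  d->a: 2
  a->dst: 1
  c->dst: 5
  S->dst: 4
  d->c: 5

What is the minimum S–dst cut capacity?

11

Max flow = 11 (via 4 augmenting paths).
In the residual at optimum, the set reachable from S is {S, b}.
Cut edges: S->d (cap 4), S->a (cap 1), S->dst (cap 4), b->c (cap 2). Sum = 11.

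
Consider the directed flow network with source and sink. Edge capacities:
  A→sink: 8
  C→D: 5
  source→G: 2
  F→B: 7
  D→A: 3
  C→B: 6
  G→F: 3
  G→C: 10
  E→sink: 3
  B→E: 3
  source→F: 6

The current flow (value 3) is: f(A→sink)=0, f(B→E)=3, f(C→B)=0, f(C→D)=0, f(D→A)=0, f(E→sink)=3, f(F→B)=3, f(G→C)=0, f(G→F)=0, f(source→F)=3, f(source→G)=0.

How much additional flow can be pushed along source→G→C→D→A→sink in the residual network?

Residual capacities along the path: source→G: 2, G→C: 10, C→D: 5, D→A: 3, A→sink: 8.
Minimum is 2.

2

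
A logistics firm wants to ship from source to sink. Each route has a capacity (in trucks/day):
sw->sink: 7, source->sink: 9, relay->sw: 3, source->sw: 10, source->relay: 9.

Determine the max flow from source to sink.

Augment source->sink: bottleneck 9. Total 9.
Augment source->sw->sink: bottleneck 7. Total 16.
No augmenting path remains in the residual graph.

16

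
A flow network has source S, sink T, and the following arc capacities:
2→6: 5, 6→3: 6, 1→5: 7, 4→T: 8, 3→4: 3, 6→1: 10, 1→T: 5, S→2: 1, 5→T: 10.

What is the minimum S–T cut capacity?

1

Max flow = 1 (via 1 augmenting path).
In the residual at optimum, the set reachable from S is {S}.
Cut edges: S→2 (cap 1). Sum = 1.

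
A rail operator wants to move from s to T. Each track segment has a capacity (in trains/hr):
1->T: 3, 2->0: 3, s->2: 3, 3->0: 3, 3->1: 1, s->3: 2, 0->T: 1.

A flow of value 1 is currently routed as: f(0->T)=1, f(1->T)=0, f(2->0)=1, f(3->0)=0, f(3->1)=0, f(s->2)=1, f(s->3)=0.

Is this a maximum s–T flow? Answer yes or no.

No

Residual path s->3->1->T has bottleneck 1 > 0.
Pushing 1 along it raises the flow to 2, so the given flow is not maximum.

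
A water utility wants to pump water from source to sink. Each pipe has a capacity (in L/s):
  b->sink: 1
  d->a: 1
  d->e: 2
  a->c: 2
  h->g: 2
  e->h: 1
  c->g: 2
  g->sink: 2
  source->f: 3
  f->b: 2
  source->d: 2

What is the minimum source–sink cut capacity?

Max flow = 3 (via 3 augmenting paths).
In the residual at optimum, the set reachable from source is {b, f, source}.
Cut edges: source->d (cap 2), b->sink (cap 1). Sum = 3.

3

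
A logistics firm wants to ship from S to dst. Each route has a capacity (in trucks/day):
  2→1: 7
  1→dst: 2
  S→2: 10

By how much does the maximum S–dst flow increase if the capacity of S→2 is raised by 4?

0

Original max flow = 2.
Edge S→2 does not cross the min cut (source side {1, 2, S}), so extra capacity there cannot help.
New max flow = 2. Increase = 0.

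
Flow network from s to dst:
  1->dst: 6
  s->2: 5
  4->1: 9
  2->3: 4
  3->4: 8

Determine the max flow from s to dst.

4

Augment s->2->3->4->1->dst: bottleneck 4. Total 4.
No augmenting path remains in the residual graph.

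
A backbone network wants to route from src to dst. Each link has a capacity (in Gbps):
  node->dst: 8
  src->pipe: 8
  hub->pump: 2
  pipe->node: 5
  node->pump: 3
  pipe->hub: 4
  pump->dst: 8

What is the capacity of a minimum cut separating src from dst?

Max flow = 7 (via 2 augmenting paths).
In the residual at optimum, the set reachable from src is {hub, pipe, src}.
Cut edges: pipe->node (cap 5), hub->pump (cap 2). Sum = 7.

7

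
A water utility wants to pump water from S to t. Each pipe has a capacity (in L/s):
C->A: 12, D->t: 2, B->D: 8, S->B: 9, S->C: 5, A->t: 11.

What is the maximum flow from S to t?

7

Augment S->B->D->t: bottleneck 2. Total 2.
Augment S->C->A->t: bottleneck 5. Total 7.
No augmenting path remains in the residual graph.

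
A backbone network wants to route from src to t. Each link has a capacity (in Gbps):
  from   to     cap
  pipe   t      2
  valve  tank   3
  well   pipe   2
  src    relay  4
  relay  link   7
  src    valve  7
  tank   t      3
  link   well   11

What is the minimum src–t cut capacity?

Max flow = 5 (via 2 augmenting paths).
In the residual at optimum, the set reachable from src is {link, relay, src, valve, well}.
Cut edges: valve→tank (cap 3), well→pipe (cap 2). Sum = 5.

5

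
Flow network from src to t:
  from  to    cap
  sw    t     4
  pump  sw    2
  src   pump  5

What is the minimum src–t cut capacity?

Max flow = 2 (via 1 augmenting path).
In the residual at optimum, the set reachable from src is {pump, src}.
Cut edges: pump→sw (cap 2). Sum = 2.

2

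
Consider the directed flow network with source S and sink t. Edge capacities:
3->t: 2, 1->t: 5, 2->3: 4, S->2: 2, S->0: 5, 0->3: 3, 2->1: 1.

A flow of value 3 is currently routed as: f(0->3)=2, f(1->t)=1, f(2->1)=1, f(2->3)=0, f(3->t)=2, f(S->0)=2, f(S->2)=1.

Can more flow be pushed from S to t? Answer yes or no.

No

Residual reachable from S: {0, 2, 3, S}; t is not reachable.
Saturated cut: 2->1, 3->t with total capacity 3 = current flow value. Flow is maximum.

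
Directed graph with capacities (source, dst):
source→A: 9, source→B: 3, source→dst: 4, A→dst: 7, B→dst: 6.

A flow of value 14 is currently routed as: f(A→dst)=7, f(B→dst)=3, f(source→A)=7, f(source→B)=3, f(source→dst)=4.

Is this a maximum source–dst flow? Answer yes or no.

Residual reachable from source: {A, source}; dst is not reachable.
Saturated cut: source→B, source→dst, A→dst with total capacity 14 = current flow value. Flow is maximum.

Yes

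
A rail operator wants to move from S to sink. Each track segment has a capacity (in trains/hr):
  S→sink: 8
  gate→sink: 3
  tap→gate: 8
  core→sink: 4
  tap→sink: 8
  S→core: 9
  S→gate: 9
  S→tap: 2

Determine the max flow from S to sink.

17

Augment S→sink: bottleneck 8. Total 8.
Augment S→core→sink: bottleneck 4. Total 12.
Augment S→tap→sink: bottleneck 2. Total 14.
Augment S→gate→sink: bottleneck 3. Total 17.
No augmenting path remains in the residual graph.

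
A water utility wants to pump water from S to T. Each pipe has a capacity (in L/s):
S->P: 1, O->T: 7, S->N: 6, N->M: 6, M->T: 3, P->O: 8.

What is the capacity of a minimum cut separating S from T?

Max flow = 4 (via 2 augmenting paths).
In the residual at optimum, the set reachable from S is {M, N, S}.
Cut edges: S->P (cap 1), M->T (cap 3). Sum = 4.

4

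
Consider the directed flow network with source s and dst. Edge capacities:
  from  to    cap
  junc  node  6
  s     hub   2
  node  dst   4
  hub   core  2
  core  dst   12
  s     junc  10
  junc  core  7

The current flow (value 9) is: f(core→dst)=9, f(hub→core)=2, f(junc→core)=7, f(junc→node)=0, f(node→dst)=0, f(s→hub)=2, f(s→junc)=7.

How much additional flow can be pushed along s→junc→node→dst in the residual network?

Residual capacities along the path: s→junc: 3, junc→node: 6, node→dst: 4.
Minimum is 3.

3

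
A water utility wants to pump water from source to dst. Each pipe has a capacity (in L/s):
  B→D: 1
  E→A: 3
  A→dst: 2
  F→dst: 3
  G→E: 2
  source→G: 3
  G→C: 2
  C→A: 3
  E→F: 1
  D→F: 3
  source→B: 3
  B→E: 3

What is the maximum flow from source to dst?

Augment source→B→D→F→dst: bottleneck 1. Total 1.
Augment source→B→E→F→dst: bottleneck 1. Total 2.
Augment source→B→E→A→dst: bottleneck 1. Total 3.
Augment source→G→E→A→dst: bottleneck 1. Total 4.
No augmenting path remains in the residual graph.

4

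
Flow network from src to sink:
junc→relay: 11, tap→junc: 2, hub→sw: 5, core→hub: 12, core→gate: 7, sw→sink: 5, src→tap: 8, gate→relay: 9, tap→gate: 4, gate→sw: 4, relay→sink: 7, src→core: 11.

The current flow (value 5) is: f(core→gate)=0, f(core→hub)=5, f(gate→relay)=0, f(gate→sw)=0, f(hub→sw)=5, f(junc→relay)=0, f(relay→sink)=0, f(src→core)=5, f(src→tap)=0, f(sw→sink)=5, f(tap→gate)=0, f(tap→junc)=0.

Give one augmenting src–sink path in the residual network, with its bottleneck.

Residual along src→core→gate→relay→sink: src→core: 6, core→gate: 7, gate→relay: 9, relay→sink: 7.
Bottleneck = min = 6.

src→core→gate→relay→sink, bottleneck 6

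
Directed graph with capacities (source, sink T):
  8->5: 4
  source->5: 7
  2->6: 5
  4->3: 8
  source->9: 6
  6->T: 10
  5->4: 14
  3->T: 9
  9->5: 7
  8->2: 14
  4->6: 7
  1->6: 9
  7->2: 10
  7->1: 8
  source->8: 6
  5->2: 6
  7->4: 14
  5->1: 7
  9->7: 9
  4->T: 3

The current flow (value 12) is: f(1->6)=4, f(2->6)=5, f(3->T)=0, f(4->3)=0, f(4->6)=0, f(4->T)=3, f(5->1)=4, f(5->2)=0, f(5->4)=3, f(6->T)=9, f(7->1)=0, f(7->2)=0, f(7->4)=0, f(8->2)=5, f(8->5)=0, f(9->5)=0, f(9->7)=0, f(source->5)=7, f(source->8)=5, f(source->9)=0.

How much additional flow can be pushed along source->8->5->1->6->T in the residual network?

1

Residual capacities along the path: source->8: 1, 8->5: 4, 5->1: 3, 1->6: 5, 6->T: 1.
Minimum is 1.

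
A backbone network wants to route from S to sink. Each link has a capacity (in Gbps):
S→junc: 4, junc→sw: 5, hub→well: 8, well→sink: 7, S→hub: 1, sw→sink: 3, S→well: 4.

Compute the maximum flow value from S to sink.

8

Augment S→well→sink: bottleneck 4. Total 4.
Augment S→junc→sw→sink: bottleneck 3. Total 7.
Augment S→hub→well→sink: bottleneck 1. Total 8.
No augmenting path remains in the residual graph.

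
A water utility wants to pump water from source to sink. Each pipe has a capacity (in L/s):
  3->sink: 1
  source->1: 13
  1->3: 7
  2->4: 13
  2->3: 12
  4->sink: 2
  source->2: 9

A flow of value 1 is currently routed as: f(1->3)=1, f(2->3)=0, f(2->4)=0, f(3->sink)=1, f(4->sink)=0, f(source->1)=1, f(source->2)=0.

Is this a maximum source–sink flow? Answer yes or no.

Residual path source->2->4->sink has bottleneck 2 > 0.
Pushing 2 along it raises the flow to 3, so the given flow is not maximum.

No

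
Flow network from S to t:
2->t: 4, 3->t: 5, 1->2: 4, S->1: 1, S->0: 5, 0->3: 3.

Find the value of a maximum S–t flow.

4

Augment S->0->3->t: bottleneck 3. Total 3.
Augment S->1->2->t: bottleneck 1. Total 4.
No augmenting path remains in the residual graph.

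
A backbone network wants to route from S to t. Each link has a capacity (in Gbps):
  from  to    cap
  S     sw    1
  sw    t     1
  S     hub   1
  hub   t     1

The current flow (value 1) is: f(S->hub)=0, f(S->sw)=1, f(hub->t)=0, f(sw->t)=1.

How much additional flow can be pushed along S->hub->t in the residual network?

1

Residual capacities along the path: S->hub: 1, hub->t: 1.
Minimum is 1.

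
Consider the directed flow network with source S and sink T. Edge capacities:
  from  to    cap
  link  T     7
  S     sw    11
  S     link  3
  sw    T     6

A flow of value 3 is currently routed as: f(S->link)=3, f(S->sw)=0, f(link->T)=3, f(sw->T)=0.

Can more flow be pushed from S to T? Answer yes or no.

Residual path S->sw->T has bottleneck 6 > 0.
Pushing 6 along it raises the flow to 9, so the given flow is not maximum.

Yes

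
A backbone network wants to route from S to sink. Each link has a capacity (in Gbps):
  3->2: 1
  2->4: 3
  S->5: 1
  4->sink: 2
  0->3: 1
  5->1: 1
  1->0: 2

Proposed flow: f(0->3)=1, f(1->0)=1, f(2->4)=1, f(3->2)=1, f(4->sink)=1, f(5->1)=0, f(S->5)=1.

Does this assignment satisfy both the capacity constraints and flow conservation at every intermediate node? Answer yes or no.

No

Conservation fails at 5: inflow 1 ≠ outflow 0.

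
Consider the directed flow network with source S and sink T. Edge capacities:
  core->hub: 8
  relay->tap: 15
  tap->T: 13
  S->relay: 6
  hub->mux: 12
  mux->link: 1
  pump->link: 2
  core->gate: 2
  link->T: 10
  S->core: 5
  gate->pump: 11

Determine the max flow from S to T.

Augment S->relay->tap->T: bottleneck 6. Total 6.
Augment S->core->hub->mux->link->T: bottleneck 1. Total 7.
Augment S->core->gate->pump->link->T: bottleneck 2. Total 9.
No augmenting path remains in the residual graph.

9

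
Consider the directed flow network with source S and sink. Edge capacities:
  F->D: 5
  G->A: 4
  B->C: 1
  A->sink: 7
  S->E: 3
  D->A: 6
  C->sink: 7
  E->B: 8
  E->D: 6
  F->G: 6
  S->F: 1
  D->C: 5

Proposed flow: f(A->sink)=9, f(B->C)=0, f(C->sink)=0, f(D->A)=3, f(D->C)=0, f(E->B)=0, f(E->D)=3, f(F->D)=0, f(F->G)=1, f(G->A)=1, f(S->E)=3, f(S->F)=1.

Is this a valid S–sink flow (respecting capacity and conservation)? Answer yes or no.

Capacity violated on A->sink: flow 9 > capacity 7.

No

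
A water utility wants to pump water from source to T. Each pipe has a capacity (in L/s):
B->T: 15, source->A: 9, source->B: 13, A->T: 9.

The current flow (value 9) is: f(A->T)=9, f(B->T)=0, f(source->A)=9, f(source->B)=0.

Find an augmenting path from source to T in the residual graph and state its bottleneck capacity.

Residual along source->B->T: source->B: 13, B->T: 15.
Bottleneck = min = 13.

source->B->T, bottleneck 13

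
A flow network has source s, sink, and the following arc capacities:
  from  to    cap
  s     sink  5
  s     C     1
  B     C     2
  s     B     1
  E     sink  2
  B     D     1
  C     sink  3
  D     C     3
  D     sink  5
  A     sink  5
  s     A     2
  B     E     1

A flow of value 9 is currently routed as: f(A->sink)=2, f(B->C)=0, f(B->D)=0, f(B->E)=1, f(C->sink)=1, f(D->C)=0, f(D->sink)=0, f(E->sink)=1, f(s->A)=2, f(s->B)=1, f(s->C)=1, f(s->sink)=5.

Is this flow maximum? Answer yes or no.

Residual reachable from s: {s}; sink is not reachable.
Saturated cut: s->B, s->A, s->C, s->sink with total capacity 9 = current flow value. Flow is maximum.

Yes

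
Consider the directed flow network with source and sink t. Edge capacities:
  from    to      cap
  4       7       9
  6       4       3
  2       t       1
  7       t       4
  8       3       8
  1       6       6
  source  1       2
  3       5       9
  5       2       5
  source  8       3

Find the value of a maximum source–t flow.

3

Augment source->1->6->4->7->t: bottleneck 2. Total 2.
Augment source->8->3->5->2->t: bottleneck 1. Total 3.
No augmenting path remains in the residual graph.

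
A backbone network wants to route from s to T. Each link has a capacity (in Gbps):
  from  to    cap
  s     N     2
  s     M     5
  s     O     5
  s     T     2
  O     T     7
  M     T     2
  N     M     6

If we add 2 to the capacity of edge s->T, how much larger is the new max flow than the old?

Original max flow = 9.
After raising cap(s->T), augmenting paths through that edge carry 2 more units.
New max flow = 11. Increase = 2.

2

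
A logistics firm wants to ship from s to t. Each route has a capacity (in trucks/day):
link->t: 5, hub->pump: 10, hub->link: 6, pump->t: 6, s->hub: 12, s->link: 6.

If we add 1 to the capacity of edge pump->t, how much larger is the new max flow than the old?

Original max flow = 11.
After raising cap(pump->t), augmenting paths through that edge carry 1 more unit.
New max flow = 12. Increase = 1.

1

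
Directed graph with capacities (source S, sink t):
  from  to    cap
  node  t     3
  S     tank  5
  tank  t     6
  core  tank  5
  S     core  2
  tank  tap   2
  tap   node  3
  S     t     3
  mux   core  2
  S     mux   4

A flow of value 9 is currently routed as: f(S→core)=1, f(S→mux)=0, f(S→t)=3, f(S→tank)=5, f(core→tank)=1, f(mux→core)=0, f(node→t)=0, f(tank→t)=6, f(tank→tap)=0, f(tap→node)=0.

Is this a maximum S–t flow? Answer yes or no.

Residual path S→core→tank→tap→node→t has bottleneck 1 > 0.
Pushing 1 along it raises the flow to 10, so the given flow is not maximum.

No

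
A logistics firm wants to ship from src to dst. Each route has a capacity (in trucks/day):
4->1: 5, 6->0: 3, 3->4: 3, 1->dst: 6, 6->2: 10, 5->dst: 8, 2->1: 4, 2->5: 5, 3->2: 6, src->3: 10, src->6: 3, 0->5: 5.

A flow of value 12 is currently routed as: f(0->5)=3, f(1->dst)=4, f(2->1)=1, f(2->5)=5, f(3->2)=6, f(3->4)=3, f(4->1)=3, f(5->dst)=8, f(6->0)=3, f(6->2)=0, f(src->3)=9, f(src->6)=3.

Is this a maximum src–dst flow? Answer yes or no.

Residual reachable from src: {3, src}; dst is not reachable.
Saturated cut: src->6, 3->2, 3->4 with total capacity 12 = current flow value. Flow is maximum.

Yes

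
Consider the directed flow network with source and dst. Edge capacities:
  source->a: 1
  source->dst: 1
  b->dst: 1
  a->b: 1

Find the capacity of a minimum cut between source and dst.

Max flow = 2 (via 2 augmenting paths).
In the residual at optimum, the set reachable from source is {source}.
Cut edges: source->a (cap 1), source->dst (cap 1). Sum = 2.

2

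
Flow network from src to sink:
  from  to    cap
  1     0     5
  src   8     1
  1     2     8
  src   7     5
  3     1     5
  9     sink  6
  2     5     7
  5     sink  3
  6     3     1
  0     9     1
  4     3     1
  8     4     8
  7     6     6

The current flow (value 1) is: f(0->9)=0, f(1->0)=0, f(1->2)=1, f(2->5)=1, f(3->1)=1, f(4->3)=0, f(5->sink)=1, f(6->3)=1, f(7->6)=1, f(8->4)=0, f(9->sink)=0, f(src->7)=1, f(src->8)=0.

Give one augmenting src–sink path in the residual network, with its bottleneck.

Residual along src->8->4->3->1->2->5->sink: src->8: 1, 8->4: 8, 4->3: 1, 3->1: 4, 1->2: 7, 2->5: 6, 5->sink: 2.
Bottleneck = min = 1.

src->8->4->3->1->2->5->sink, bottleneck 1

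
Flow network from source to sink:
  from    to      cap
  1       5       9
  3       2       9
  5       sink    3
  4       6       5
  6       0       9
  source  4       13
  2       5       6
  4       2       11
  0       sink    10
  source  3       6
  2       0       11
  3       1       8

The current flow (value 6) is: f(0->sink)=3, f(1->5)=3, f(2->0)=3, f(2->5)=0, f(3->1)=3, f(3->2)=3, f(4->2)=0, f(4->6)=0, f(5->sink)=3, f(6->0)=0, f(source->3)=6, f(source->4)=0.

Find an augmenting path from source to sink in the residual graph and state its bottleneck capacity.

Residual along source->4->2->0->sink: source->4: 13, 4->2: 11, 2->0: 8, 0->sink: 7.
Bottleneck = min = 7.

source->4->2->0->sink, bottleneck 7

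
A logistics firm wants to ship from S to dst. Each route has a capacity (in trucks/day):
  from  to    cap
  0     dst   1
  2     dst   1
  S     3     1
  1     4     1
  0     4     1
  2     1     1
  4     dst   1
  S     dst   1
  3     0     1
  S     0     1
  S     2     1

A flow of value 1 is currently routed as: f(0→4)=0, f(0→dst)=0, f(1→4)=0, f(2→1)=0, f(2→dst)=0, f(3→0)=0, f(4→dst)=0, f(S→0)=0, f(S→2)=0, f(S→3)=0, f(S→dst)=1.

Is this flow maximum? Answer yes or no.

No

Residual path S→0→dst has bottleneck 1 > 0.
Pushing 1 along it raises the flow to 2, so the given flow is not maximum.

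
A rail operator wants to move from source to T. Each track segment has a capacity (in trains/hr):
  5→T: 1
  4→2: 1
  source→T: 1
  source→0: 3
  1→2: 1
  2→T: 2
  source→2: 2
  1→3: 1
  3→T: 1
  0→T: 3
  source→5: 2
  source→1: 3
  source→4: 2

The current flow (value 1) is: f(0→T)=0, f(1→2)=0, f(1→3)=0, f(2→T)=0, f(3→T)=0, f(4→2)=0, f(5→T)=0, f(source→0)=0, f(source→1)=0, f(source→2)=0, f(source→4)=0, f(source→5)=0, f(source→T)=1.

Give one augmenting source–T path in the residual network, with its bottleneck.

source→5→T, bottleneck 1

Residual along source→5→T: source→5: 2, 5→T: 1.
Bottleneck = min = 1.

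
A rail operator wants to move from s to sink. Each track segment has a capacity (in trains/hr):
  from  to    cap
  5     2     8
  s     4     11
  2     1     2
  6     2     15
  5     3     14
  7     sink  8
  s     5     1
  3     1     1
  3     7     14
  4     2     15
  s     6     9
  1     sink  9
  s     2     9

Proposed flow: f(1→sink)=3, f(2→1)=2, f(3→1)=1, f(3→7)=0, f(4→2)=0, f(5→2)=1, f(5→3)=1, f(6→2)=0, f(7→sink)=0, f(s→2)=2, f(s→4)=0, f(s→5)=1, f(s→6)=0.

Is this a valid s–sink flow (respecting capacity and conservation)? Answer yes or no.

No

Conservation fails at 5: inflow 1 ≠ outflow 2.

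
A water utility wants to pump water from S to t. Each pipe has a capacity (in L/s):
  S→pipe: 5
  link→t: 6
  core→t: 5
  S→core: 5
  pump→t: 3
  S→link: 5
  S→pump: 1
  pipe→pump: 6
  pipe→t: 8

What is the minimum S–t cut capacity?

16

Max flow = 16 (via 4 augmenting paths).
In the residual at optimum, the set reachable from S is {S}.
Cut edges: S→pipe (cap 5), S→link (cap 5), S→pump (cap 1), S→core (cap 5). Sum = 16.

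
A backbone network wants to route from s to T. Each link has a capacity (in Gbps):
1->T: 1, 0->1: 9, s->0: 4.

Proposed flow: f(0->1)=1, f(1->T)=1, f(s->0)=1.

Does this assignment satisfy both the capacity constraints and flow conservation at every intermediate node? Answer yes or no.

Yes

Every edge has 0 ≤ f(e) ≤ cap(e).
At each intermediate node, inflow equals outflow.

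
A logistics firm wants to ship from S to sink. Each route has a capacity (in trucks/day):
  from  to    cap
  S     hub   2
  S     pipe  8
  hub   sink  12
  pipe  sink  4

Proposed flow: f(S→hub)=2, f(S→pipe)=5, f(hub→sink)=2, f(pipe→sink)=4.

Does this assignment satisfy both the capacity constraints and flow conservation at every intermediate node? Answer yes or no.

No

Conservation fails at pipe: inflow 5 ≠ outflow 4.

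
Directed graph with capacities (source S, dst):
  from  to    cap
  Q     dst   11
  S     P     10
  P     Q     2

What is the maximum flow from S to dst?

Augment S->P->Q->dst: bottleneck 2. Total 2.
No augmenting path remains in the residual graph.

2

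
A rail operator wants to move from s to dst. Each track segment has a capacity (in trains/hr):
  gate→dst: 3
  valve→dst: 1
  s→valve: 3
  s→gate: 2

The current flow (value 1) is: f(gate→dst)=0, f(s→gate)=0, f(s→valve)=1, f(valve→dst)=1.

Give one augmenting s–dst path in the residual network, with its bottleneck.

Residual along s→gate→dst: s→gate: 2, gate→dst: 3.
Bottleneck = min = 2.

s→gate→dst, bottleneck 2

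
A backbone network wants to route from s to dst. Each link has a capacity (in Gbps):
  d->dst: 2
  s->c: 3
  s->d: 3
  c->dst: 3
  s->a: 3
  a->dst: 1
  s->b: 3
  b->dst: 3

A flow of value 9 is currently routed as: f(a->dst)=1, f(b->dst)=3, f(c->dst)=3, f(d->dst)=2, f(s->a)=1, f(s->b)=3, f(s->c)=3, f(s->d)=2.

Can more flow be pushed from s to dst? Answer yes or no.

Residual reachable from s: {a, d, s}; dst is not reachable.
Saturated cut: s->c, s->b, a->dst, d->dst with total capacity 9 = current flow value. Flow is maximum.

No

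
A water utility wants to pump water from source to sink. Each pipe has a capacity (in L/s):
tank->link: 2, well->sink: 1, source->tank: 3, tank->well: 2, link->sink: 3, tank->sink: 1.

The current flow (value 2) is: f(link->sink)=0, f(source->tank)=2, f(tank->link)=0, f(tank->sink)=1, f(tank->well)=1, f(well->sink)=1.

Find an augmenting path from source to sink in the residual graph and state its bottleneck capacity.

Residual along source->tank->link->sink: source->tank: 1, tank->link: 2, link->sink: 3.
Bottleneck = min = 1.

source->tank->link->sink, bottleneck 1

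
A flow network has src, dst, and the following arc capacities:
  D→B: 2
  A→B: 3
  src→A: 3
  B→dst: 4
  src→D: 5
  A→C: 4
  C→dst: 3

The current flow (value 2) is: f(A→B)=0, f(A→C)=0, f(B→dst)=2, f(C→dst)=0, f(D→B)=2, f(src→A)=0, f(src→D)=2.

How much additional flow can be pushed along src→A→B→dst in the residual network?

Residual capacities along the path: src→A: 3, A→B: 3, B→dst: 2.
Minimum is 2.

2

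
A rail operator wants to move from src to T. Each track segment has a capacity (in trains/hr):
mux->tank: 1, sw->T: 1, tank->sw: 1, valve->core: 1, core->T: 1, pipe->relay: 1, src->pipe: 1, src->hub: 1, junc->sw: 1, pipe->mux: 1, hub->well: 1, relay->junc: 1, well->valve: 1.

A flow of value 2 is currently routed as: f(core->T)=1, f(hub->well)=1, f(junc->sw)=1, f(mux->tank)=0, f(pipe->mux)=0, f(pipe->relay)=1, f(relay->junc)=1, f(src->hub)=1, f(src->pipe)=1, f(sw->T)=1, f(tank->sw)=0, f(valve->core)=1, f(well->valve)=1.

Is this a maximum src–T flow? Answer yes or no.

Yes

Residual reachable from src: {src}; T is not reachable.
Saturated cut: src->pipe, src->hub with total capacity 2 = current flow value. Flow is maximum.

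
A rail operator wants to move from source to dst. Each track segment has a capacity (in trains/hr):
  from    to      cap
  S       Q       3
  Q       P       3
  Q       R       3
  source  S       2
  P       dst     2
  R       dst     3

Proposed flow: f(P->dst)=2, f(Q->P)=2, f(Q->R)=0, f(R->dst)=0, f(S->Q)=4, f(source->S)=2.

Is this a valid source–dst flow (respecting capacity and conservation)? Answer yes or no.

Capacity violated on S->Q: flow 4 > capacity 3.

No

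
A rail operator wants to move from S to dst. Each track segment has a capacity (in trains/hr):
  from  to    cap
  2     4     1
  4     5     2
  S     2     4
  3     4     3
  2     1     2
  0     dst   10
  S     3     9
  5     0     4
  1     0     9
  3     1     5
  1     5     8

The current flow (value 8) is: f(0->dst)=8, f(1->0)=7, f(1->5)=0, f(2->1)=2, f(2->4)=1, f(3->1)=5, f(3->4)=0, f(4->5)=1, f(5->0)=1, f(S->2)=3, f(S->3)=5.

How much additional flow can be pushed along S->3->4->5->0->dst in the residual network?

1

Residual capacities along the path: S->3: 4, 3->4: 3, 4->5: 1, 5->0: 3, 0->dst: 2.
Minimum is 1.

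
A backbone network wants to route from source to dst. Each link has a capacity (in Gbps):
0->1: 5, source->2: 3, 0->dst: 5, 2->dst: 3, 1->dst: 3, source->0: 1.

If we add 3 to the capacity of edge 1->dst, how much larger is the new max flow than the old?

Original max flow = 4.
Edge 1->dst does not cross the min cut (source side {source}), so extra capacity there cannot help.
New max flow = 4. Increase = 0.

0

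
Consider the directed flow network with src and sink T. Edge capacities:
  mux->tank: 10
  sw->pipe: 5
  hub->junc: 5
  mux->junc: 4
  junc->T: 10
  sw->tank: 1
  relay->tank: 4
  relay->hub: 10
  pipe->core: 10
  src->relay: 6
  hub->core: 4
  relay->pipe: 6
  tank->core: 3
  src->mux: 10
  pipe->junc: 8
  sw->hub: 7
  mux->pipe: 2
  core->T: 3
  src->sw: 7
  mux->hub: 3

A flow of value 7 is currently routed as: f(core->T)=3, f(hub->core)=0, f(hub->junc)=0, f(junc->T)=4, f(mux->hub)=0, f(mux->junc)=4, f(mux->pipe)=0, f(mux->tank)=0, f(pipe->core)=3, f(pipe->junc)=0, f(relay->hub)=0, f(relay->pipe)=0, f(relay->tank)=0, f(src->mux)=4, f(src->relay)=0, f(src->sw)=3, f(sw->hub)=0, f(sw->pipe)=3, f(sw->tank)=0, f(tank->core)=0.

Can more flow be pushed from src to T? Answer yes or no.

Residual path src->sw->pipe->junc->T has bottleneck 2 > 0.
Pushing 2 along it raises the flow to 9, so the given flow is not maximum.

Yes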